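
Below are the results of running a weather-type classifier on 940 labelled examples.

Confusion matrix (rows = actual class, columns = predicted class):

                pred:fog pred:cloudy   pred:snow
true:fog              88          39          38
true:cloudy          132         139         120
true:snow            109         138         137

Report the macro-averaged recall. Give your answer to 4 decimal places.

0.4152

Per-class recall (TP/(TP+FN)):
  fog: TP=88, FN=39+38=77 → 88/165 = 0.53333
  cloudy: TP=139, FN=132+120=252 → 139/391 = 0.35550
  snow: TP=137, FN=109+138=247 → 137/384 = 0.35677
Macro-recall = mean = (0.53333 + 0.35550 + 0.35677) / 3 = 0.4152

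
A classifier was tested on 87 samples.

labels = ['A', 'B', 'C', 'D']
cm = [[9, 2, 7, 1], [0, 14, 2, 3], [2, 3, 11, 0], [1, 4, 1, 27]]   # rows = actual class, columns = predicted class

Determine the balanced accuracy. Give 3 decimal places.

Balanced accuracy = mean of per-class recall.
  A: recall = 9/19 = 0.4737
  B: recall = 14/19 = 0.7368
  C: recall = 11/16 = 0.6875
  D: recall = 27/33 = 0.8182
Mean = (0.4737 + 0.7368 + 0.6875 + 0.8182) / 4 = 0.679

0.679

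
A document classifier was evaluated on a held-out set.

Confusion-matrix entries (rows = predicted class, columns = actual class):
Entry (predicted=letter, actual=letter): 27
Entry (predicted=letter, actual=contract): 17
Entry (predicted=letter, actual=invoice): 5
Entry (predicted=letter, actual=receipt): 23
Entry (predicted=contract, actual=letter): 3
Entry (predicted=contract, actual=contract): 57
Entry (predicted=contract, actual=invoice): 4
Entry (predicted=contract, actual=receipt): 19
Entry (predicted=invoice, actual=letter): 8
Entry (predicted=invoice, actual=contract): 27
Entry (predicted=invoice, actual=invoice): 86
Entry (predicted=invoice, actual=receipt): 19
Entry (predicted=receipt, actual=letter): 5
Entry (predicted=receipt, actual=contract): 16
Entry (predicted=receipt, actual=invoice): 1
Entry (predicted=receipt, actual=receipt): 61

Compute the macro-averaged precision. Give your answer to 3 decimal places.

0.603

Per-class precision (TP/(TP+FP)):
  letter: TP=27, FP=17+5+23=45 → 27/72 = 0.3750
  contract: TP=57, FP=3+4+19=26 → 57/83 = 0.6867
  invoice: TP=86, FP=8+27+19=54 → 86/140 = 0.6143
  receipt: TP=61, FP=5+16+1=22 → 61/83 = 0.7349
Macro-precision = mean = (0.3750 + 0.6867 + 0.6143 + 0.7349) / 4 = 0.603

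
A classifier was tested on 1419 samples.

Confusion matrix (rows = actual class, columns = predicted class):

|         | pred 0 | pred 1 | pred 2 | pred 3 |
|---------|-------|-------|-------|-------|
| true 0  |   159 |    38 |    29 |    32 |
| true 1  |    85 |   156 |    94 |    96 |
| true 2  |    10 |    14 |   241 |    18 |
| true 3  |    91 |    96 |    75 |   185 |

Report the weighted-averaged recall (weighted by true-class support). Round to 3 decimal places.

0.522

Per-class recall (TP/(TP+FN)):
  0: TP=159, FN=38+29+32=99 → 159/258 = 0.6163
  1: TP=156, FN=85+94+96=275 → 156/431 = 0.3619
  2: TP=241, FN=10+14+18=42 → 241/283 = 0.8516
  3: TP=185, FN=91+96+75=262 → 185/447 = 0.4139
Weighted-recall = Σ (supportᵢ/N)·recallᵢ with N=1419: (258/1419)·0.6163 + (431/1419)·0.3619 + (283/1419)·0.8516 + (447/1419)·0.4139 = 0.522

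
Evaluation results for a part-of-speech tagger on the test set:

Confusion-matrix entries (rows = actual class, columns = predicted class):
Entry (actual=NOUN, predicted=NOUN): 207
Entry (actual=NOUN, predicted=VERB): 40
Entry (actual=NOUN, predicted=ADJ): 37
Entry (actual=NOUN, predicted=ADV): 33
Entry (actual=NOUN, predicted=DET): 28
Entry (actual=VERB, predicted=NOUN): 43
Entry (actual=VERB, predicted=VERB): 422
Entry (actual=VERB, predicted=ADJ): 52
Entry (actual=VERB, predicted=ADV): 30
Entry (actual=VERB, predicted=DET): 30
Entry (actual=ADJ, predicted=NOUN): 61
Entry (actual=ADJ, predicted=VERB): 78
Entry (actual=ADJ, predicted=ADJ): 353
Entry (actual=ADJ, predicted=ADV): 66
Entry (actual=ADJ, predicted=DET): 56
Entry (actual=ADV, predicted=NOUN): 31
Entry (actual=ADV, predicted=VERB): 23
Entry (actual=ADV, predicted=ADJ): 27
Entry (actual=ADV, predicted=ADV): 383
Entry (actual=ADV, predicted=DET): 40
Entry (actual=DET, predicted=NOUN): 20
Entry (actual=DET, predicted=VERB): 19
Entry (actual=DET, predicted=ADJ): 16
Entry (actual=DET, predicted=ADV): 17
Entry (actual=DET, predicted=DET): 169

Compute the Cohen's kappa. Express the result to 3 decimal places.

Observed agreement pₒ = trace/N = 1534/2281 = 0.6725
Expected agreement pₑ = Σ (rowᵢ·colᵢ)/N² = (345·362 + 577·582 + 614·485 + 504·529 + 241·323)/2281² = 0.2120
κ = (pₒ − pₑ)/(1 − pₑ) = (0.6725 − 0.2120)/(1 − 0.2120) = 0.584

0.584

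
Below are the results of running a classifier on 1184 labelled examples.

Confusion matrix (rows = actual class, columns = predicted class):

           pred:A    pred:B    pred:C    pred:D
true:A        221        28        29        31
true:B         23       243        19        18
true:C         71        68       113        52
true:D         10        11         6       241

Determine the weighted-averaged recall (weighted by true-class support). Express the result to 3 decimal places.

Per-class recall (TP/(TP+FN)):
  A: TP=221, FN=28+29+31=88 → 221/309 = 0.7152
  B: TP=243, FN=23+19+18=60 → 243/303 = 0.8020
  C: TP=113, FN=71+68+52=191 → 113/304 = 0.3717
  D: TP=241, FN=10+11+6=27 → 241/268 = 0.8993
Weighted-recall = Σ (supportᵢ/N)·recallᵢ with N=1184: (309/1184)·0.7152 + (303/1184)·0.8020 + (304/1184)·0.3717 + (268/1184)·0.8993 = 0.691

0.691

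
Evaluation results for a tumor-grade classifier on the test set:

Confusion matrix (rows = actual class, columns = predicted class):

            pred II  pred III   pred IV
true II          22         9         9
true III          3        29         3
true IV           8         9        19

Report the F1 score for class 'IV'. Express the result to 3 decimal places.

One-vs-rest for 'IV': TP = diagonal; FP = other classes predicted 'IV'; FN = 'IV' predicted as other.
F1 score = 2·TP/(2·TP+FP+FN).
IV: TP=19, FP=9+3=12, FN=8+9=17 → 38/67 = 0.5672

0.567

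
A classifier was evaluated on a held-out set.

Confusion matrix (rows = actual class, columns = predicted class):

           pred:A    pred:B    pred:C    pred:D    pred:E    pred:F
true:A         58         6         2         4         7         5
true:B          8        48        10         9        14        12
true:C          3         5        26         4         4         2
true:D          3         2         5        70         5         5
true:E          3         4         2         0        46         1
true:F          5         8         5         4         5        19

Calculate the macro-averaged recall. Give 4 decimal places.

0.6310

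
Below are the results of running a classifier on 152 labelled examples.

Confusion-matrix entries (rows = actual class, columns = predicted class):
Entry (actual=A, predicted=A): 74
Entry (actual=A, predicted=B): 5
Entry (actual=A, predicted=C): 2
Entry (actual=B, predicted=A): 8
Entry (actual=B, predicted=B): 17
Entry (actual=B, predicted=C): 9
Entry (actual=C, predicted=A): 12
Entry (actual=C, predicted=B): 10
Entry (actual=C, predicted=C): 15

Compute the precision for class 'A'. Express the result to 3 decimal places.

0.787

Treat 'A' as positive and all other classes as negative.
precision = TP/(TP+FP).
A: TP=74, FP=8+12=20 → 74/94 = 0.7872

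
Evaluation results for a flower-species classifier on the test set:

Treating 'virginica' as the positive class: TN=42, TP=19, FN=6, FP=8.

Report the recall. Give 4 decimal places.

0.7600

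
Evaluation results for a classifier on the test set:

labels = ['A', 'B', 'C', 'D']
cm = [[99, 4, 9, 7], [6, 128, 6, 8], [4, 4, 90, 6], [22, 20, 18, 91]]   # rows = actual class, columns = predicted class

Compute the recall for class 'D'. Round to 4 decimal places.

0.6026

Treat 'D' as positive and all other classes as negative.
recall = TP/(TP+FN).
D: TP=91, FN=22+20+18=60 → 91/151 = 0.60265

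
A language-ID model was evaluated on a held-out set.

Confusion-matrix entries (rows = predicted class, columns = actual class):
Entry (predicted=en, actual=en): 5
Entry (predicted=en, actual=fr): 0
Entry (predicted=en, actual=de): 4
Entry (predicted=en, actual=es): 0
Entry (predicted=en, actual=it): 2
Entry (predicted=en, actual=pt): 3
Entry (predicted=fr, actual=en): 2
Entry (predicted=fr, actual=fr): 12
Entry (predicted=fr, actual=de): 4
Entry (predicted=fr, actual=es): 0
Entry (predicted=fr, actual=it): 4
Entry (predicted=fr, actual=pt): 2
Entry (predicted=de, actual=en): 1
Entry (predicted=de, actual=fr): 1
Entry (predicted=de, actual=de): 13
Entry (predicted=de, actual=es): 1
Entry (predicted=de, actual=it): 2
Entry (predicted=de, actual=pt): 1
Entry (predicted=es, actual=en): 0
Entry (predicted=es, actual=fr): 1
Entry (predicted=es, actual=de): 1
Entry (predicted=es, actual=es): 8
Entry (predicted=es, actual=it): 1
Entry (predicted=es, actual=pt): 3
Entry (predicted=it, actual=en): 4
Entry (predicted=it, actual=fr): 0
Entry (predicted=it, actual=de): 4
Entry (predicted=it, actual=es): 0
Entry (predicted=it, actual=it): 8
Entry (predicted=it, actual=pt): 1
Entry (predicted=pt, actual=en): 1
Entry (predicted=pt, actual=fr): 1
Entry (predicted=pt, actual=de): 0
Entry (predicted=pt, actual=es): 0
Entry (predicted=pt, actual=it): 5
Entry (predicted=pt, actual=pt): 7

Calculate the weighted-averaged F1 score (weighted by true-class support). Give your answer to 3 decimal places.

Per-class F1 score (2·TP/(2·TP+FP+FN)):
  en: TP=5, FP=0+4+0+2+3=9, FN=2+1+0+4+1=8 → 10/27 = 0.3704
  fr: TP=12, FP=2+4+0+4+2=12, FN=0+1+1+0+1=3 → 24/39 = 0.6154
  de: TP=13, FP=1+1+1+2+1=6, FN=4+4+1+4+0=13 → 26/45 = 0.5778
  es: TP=8, FP=0+1+1+1+3=6, FN=0+0+1+0+0=1 → 16/23 = 0.6957
  it: TP=8, FP=4+0+4+0+1=9, FN=2+4+2+1+5=14 → 16/39 = 0.4103
  pt: TP=7, FP=1+1+0+0+5=7, FN=3+2+1+3+1=10 → 14/31 = 0.4516
Weighted-F1 score = Σ (supportᵢ/N)·F1 scoreᵢ with N=102: (13/102)·0.3704 + (15/102)·0.6154 + (26/102)·0.5778 + (9/102)·0.6957 + (22/102)·0.4103 + (17/102)·0.4516 = 0.510

0.510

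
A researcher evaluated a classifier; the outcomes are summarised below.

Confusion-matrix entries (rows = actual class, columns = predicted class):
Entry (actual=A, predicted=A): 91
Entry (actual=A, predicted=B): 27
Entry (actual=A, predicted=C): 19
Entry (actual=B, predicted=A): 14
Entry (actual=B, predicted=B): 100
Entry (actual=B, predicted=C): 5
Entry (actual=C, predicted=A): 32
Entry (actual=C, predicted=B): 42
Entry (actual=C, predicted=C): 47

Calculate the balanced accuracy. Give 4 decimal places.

0.6310

Balanced accuracy = mean of per-class recall.
  A: recall = 91/137 = 0.66423
  B: recall = 100/119 = 0.84034
  C: recall = 47/121 = 0.38843
Mean = (0.66423 + 0.84034 + 0.38843) / 3 = 0.6310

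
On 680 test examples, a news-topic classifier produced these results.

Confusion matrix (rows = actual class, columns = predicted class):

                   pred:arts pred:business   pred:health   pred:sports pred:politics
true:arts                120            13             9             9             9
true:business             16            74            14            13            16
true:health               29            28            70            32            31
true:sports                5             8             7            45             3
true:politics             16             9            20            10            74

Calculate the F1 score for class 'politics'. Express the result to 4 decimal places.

F1 score = 2·TP/(2·TP+FP+FN).
politics: TP=74, FP=9+16+31+3=59, FN=16+9+20+10=55 → 148/262 = 0.56489

0.5649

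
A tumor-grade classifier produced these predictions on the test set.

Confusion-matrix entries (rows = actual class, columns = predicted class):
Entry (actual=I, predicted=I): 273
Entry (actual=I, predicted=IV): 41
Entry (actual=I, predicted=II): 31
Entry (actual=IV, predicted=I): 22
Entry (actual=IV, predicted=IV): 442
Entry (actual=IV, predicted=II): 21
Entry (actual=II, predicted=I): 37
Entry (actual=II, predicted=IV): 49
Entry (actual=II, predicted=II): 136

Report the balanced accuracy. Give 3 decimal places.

0.772

Balanced accuracy = mean of per-class recall.
  I: recall = 273/345 = 0.7913
  IV: recall = 442/485 = 0.9113
  II: recall = 136/222 = 0.6126
Mean = (0.7913 + 0.9113 + 0.6126) / 3 = 0.772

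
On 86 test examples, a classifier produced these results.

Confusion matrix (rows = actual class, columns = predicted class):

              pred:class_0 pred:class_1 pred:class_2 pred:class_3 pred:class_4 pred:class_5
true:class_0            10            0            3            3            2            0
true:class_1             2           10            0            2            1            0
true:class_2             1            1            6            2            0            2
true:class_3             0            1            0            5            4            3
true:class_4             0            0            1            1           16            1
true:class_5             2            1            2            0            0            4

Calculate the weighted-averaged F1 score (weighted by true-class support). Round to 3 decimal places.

Per-class F1 score (2·TP/(2·TP+FP+FN)):
  class_0: TP=10, FP=2+1+0+0+2=5, FN=0+3+3+2+0=8 → 20/33 = 0.6061
  class_1: TP=10, FP=0+1+1+0+1=3, FN=2+0+2+1+0=5 → 20/28 = 0.7143
  class_2: TP=6, FP=3+0+0+1+2=6, FN=1+1+2+0+2=6 → 12/24 = 0.5000
  class_3: TP=5, FP=3+2+2+1+0=8, FN=0+1+0+4+3=8 → 10/26 = 0.3846
  class_4: TP=16, FP=2+1+0+4+0=7, FN=0+0+1+1+1=3 → 32/42 = 0.7619
  class_5: TP=4, FP=0+0+2+3+1=6, FN=2+1+2+0+0=5 → 8/19 = 0.4211
Weighted-F1 score = Σ (supportᵢ/N)·F1 scoreᵢ with N=86: (18/86)·0.6061 + (15/86)·0.7143 + (12/86)·0.5000 + (13/86)·0.3846 + (19/86)·0.7619 + (9/86)·0.4211 = 0.592

0.592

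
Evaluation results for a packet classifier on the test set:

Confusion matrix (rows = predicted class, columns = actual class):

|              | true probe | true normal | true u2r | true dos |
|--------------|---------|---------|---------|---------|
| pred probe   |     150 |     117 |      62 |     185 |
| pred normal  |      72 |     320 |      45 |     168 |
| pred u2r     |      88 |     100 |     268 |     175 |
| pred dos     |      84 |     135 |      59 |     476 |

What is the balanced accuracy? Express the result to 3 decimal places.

0.487

Balanced accuracy = mean of per-class recall.
  probe: recall = 150/394 = 0.3807
  normal: recall = 320/672 = 0.4762
  u2r: recall = 268/434 = 0.6175
  dos: recall = 476/1004 = 0.4741
Mean = (0.3807 + 0.4762 + 0.6175 + 0.4741) / 4 = 0.487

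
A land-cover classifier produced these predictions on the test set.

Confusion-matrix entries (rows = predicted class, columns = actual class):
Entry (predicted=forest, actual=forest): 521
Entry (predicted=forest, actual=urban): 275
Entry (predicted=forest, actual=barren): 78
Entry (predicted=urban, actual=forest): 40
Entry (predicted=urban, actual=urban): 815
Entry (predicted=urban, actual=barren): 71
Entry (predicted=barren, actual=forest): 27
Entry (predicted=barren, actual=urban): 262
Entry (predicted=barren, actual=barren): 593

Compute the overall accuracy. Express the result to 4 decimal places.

Accuracy = trace / total = (521+815+593=1929) / 2682 = 1929/2682 = 0.7192

0.7192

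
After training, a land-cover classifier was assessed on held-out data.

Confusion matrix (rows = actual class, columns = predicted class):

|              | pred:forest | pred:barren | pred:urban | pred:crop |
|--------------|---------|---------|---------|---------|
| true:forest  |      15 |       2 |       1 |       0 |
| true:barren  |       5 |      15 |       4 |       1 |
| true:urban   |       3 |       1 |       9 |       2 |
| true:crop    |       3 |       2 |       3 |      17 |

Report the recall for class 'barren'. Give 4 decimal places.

0.6000

Take TP from the diagonal, FP from the rest of the 'barren' prediction marginal, FN from the rest of the 'barren' actual marginal.
recall = TP/(TP+FN).
barren: TP=15, FN=5+4+1=10 → 15/25 = 0.60000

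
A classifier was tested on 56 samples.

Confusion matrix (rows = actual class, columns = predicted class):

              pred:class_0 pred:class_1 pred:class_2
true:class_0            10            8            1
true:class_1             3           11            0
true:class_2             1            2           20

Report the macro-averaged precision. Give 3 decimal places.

0.730

Per-class precision (TP/(TP+FP)):
  class_0: TP=10, FP=3+1=4 → 10/14 = 0.7143
  class_1: TP=11, FP=8+2=10 → 11/21 = 0.5238
  class_2: TP=20, FP=1+0=1 → 20/21 = 0.9524
Macro-precision = mean = (0.7143 + 0.5238 + 0.9524) / 3 = 0.730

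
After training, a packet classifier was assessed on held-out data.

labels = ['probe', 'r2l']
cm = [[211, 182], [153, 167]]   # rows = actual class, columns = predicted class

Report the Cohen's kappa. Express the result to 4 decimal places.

0.0583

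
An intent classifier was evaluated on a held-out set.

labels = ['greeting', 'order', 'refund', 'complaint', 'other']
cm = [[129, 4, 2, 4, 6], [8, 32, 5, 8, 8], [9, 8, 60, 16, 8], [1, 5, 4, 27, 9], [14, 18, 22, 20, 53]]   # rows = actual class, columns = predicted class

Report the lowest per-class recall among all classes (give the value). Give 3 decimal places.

Per-class recall (TP/(TP+FN)):
  greeting: TP=129, FN=4+2+4+6=16 → 129/145 = 0.8897
  order: TP=32, FN=8+5+8+8=29 → 32/61 = 0.5246
  refund: TP=60, FN=9+8+16+8=41 → 60/101 = 0.5941
  complaint: TP=27, FN=1+5+4+9=19 → 27/46 = 0.5870
  other: TP=53, FN=14+18+22+20=74 → 53/127 = 0.4173
Lowest is class 'other' with recall = 0.417.

0.417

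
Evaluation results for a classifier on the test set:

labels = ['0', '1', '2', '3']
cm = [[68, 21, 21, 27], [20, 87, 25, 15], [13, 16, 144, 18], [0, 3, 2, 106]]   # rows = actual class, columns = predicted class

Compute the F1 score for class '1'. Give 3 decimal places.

F1 score = 2·TP/(2·TP+FP+FN).
1: TP=87, FP=21+16+3=40, FN=20+25+15=60 → 174/274 = 0.6350

0.635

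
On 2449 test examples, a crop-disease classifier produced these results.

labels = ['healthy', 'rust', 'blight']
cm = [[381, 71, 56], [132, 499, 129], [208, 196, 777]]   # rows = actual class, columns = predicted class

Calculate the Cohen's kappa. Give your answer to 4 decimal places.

Observed agreement pₒ = trace/N = 1657/2449 = 0.67660
Expected agreement pₑ = Σ (rowᵢ·colᵢ)/N² = (508·721 + 760·766 + 1181·962)/2449² = 0.34756
κ = (pₒ − pₑ)/(1 − pₑ) = (0.67660 − 0.34756)/(1 − 0.34756) = 0.5043

0.5043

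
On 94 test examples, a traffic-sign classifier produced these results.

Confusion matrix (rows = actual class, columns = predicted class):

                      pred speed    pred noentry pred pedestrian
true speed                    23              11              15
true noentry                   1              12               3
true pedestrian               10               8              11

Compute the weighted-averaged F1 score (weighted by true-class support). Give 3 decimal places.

0.493

Per-class F1 score (2·TP/(2·TP+FP+FN)):
  speed: TP=23, FP=1+10=11, FN=11+15=26 → 46/83 = 0.5542
  noentry: TP=12, FP=11+8=19, FN=1+3=4 → 24/47 = 0.5106
  pedestrian: TP=11, FP=15+3=18, FN=10+8=18 → 22/58 = 0.3793
Weighted-F1 score = Σ (supportᵢ/N)·F1 scoreᵢ with N=94: (49/94)·0.5542 + (16/94)·0.5106 + (29/94)·0.3793 = 0.493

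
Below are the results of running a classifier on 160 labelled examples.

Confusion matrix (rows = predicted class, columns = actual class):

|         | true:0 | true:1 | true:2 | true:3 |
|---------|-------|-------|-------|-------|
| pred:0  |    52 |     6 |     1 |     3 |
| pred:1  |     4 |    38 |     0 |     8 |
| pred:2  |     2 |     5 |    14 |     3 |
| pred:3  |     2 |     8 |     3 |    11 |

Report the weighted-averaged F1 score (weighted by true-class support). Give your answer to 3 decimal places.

0.718

Per-class F1 score (2·TP/(2·TP+FP+FN)):
  0: TP=52, FP=6+1+3=10, FN=4+2+2=8 → 104/122 = 0.8525
  1: TP=38, FP=4+0+8=12, FN=6+5+8=19 → 76/107 = 0.7103
  2: TP=14, FP=2+5+3=10, FN=1+0+3=4 → 28/42 = 0.6667
  3: TP=11, FP=2+8+3=13, FN=3+8+3=14 → 22/49 = 0.4490
Weighted-F1 score = Σ (supportᵢ/N)·F1 scoreᵢ with N=160: (60/160)·0.8525 + (57/160)·0.7103 + (18/160)·0.6667 + (25/160)·0.4490 = 0.718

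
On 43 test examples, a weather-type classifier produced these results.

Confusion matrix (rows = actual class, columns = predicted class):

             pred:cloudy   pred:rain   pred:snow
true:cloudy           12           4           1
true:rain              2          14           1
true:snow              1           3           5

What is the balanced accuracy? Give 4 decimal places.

Balanced accuracy = mean of per-class recall.
  cloudy: recall = 12/17 = 0.70588
  rain: recall = 14/17 = 0.82353
  snow: recall = 5/9 = 0.55556
Mean = (0.70588 + 0.82353 + 0.55556) / 3 = 0.6950

0.6950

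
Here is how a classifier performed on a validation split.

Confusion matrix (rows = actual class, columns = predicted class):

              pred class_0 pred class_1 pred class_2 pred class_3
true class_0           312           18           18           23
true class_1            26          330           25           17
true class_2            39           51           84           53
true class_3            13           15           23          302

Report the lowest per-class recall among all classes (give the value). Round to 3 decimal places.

Per-class recall (TP/(TP+FN)):
  class_0: TP=312, FN=18+18+23=59 → 312/371 = 0.8410
  class_1: TP=330, FN=26+25+17=68 → 330/398 = 0.8291
  class_2: TP=84, FN=39+51+53=143 → 84/227 = 0.3700
  class_3: TP=302, FN=13+15+23=51 → 302/353 = 0.8555
Lowest is class 'class_2' with recall = 0.370.

0.370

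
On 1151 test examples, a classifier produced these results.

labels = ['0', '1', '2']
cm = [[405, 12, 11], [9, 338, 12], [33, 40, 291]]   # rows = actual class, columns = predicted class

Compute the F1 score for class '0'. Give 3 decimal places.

Treat '0' as positive and all other classes as negative.
F1 score = 2·TP/(2·TP+FP+FN).
0: TP=405, FP=9+33=42, FN=12+11=23 → 810/875 = 0.9257

0.926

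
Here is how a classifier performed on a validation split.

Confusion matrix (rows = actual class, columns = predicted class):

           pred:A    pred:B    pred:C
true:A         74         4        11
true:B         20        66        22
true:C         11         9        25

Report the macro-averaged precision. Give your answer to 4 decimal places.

0.6571

Per-class precision (TP/(TP+FP)):
  A: TP=74, FP=20+11=31 → 74/105 = 0.70476
  B: TP=66, FP=4+9=13 → 66/79 = 0.83544
  C: TP=25, FP=11+22=33 → 25/58 = 0.43103
Macro-precision = mean = (0.70476 + 0.83544 + 0.43103) / 3 = 0.6571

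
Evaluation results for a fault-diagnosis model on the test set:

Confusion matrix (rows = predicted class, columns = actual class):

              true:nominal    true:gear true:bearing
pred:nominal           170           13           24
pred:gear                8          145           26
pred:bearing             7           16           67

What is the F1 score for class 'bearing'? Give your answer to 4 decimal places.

0.6473

One-vs-rest for 'bearing': TP = diagonal; FP = other classes predicted 'bearing'; FN = 'bearing' predicted as other.
F1 score = 2·TP/(2·TP+FP+FN).
bearing: TP=67, FP=7+16=23, FN=24+26=50 → 134/207 = 0.64734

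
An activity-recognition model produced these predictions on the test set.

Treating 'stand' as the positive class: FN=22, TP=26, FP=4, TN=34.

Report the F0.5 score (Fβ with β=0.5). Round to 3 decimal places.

Fβ = (1+β²)·TP / ((1+β²)·TP + β²·FN + FP), with β²=1/4
= 1.25·26 / (1.25·26 + 0.25·22 + 4) = 0.774

0.774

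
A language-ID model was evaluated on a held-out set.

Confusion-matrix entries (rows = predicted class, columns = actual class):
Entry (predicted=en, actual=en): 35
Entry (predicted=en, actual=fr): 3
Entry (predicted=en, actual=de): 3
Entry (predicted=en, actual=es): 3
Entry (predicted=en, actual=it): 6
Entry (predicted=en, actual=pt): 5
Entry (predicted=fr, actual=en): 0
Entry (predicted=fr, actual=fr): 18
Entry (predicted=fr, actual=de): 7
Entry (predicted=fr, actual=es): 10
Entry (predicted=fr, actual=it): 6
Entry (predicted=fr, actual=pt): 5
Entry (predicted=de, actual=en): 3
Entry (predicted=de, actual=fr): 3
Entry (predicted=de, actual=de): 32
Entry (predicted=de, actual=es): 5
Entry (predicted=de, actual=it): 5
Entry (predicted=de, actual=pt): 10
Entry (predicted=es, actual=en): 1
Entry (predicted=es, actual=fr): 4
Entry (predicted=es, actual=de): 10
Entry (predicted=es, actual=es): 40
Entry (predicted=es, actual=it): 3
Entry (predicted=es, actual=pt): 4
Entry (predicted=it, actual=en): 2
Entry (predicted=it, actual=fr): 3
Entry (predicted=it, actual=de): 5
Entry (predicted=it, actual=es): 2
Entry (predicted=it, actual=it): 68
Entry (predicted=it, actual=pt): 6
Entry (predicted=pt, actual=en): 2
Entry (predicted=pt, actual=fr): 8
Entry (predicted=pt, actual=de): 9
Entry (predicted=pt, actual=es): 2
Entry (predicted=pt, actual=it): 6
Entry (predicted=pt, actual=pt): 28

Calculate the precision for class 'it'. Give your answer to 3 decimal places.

0.791

precision = TP/(TP+FP).
it: TP=68, FP=2+3+5+2+6=18 → 68/86 = 0.7907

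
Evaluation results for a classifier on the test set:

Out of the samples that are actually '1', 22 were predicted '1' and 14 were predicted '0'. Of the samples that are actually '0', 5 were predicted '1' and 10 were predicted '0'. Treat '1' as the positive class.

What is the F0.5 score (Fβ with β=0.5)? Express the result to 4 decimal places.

0.7639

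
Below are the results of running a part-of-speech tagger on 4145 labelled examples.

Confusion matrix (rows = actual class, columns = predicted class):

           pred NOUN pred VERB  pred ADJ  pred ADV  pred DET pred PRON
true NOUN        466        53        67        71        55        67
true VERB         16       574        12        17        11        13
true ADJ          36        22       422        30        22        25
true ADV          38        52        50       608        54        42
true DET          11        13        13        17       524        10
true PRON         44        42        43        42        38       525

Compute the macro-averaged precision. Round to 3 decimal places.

0.751

Per-class precision (TP/(TP+FP)):
  NOUN: TP=466, FP=16+36+38+11+44=145 → 466/611 = 0.7627
  VERB: TP=574, FP=53+22+52+13+42=182 → 574/756 = 0.7593
  ADJ: TP=422, FP=67+12+50+13+43=185 → 422/607 = 0.6952
  ADV: TP=608, FP=71+17+30+17+42=177 → 608/785 = 0.7745
  DET: TP=524, FP=55+11+22+54+38=180 → 524/704 = 0.7443
  PRON: TP=525, FP=67+13+25+42+10=157 → 525/682 = 0.7698
Macro-precision = mean = (0.7627 + 0.7593 + 0.6952 + 0.7745 + 0.7443 + 0.7698) / 6 = 0.751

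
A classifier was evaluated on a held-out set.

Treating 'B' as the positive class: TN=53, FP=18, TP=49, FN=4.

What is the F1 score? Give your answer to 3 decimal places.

Precision = TP/(TP+FP) = 49/67 = 0.7313
Recall = TP/(TP+FN) = 49/53 = 0.9245
F1 = 2·TP/(2·TP+FP+FN) = 98/120 = 0.817

0.817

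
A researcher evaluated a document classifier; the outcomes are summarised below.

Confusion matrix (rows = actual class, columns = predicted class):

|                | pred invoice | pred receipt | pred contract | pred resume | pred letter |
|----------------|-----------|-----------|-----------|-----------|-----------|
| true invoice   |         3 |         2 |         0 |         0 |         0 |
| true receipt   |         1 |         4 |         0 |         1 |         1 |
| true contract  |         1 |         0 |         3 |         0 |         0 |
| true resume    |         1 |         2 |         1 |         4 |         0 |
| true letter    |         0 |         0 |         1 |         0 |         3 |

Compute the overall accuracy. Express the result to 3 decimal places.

Accuracy = trace / total = (3+4+3+4+3=17) / 28 = 17/28 = 0.607

0.607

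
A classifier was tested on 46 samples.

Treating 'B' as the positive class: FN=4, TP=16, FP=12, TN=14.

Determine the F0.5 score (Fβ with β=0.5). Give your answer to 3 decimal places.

0.606

Fβ = (1+β²)·TP / ((1+β²)·TP + β²·FN + FP), with β²=1/4
= 1.25·16 / (1.25·16 + 0.25·4 + 12) = 0.606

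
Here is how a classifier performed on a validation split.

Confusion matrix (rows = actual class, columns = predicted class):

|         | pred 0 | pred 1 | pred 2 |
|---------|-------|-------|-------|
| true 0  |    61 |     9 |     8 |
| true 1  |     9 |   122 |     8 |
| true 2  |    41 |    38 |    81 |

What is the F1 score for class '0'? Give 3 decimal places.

F1 score = 2·TP/(2·TP+FP+FN).
0: TP=61, FP=9+41=50, FN=9+8=17 → 122/189 = 0.6455

0.646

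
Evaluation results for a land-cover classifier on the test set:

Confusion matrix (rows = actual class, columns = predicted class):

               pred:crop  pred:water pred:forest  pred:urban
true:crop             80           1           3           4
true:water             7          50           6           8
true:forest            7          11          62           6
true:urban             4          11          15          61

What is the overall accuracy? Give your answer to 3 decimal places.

0.753

Accuracy = trace / total = (80+50+62+61=253) / 336 = 253/336 = 0.753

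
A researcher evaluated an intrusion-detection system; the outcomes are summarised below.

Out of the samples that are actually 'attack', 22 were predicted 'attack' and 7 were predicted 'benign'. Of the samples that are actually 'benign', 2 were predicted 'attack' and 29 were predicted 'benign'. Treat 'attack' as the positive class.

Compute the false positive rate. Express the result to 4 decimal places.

0.0645

FPR = FP/(FP+TN) = 2/(2+29) = 0.0645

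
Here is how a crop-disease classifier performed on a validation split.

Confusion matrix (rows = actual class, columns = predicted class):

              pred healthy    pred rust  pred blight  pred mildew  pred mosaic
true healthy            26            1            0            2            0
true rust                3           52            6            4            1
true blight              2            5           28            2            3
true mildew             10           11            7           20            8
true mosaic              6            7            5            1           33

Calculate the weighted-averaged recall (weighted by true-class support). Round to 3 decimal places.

0.654

Per-class recall (TP/(TP+FN)):
  healthy: TP=26, FN=1+0+2+0=3 → 26/29 = 0.8966
  rust: TP=52, FN=3+6+4+1=14 → 52/66 = 0.7879
  blight: TP=28, FN=2+5+2+3=12 → 28/40 = 0.7000
  mildew: TP=20, FN=10+11+7+8=36 → 20/56 = 0.3571
  mosaic: TP=33, FN=6+7+5+1=19 → 33/52 = 0.6346
Weighted-recall = Σ (supportᵢ/N)·recallᵢ with N=243: (29/243)·0.8966 + (66/243)·0.7879 + (40/243)·0.7000 + (56/243)·0.3571 + (52/243)·0.6346 = 0.654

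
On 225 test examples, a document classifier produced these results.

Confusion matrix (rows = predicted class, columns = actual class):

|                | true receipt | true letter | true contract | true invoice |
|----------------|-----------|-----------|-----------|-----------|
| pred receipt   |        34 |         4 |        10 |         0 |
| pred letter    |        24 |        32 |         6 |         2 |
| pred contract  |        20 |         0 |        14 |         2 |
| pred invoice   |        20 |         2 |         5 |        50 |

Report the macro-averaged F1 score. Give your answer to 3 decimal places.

0.563

Per-class F1 score (2·TP/(2·TP+FP+FN)):
  receipt: TP=34, FP=4+10+0=14, FN=24+20+20=64 → 68/146 = 0.4658
  letter: TP=32, FP=24+6+2=32, FN=4+0+2=6 → 64/102 = 0.6275
  contract: TP=14, FP=20+0+2=22, FN=10+6+5=21 → 28/71 = 0.3944
  invoice: TP=50, FP=20+2+5=27, FN=0+2+2=4 → 100/131 = 0.7634
Macro-F1 score = mean = (0.4658 + 0.6275 + 0.3944 + 0.7634) / 4 = 0.563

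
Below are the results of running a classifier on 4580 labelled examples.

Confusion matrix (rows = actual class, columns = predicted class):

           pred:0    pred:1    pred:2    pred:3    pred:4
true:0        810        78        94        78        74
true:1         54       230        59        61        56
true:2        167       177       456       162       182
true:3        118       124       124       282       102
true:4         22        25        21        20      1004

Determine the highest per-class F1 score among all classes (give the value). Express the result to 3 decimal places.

0.800

Per-class F1 score (2·TP/(2·TP+FP+FN)):
  0: TP=810, FP=54+167+118+22=361, FN=78+94+78+74=324 → 1620/2305 = 0.7028
  1: TP=230, FP=78+177+124+25=404, FN=54+59+61+56=230 → 460/1094 = 0.4205
  2: TP=456, FP=94+59+124+21=298, FN=167+177+162+182=688 → 912/1898 = 0.4805
  3: TP=282, FP=78+61+162+20=321, FN=118+124+124+102=468 → 564/1353 = 0.4169
  4: TP=1004, FP=74+56+182+102=414, FN=22+25+21+20=88 → 2008/2510 = 0.8000
Highest is class '4' with F1 score = 0.800.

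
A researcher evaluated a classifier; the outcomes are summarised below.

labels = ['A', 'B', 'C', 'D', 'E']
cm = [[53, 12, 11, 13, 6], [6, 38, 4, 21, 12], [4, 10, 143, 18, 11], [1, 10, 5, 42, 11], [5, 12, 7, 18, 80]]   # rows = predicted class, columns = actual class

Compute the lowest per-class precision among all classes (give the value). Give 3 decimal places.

0.469

Per-class precision (TP/(TP+FP)):
  A: TP=53, FP=12+11+13+6=42 → 53/95 = 0.5579
  B: TP=38, FP=6+4+21+12=43 → 38/81 = 0.4691
  C: TP=143, FP=4+10+18+11=43 → 143/186 = 0.7688
  D: TP=42, FP=1+10+5+11=27 → 42/69 = 0.6087
  E: TP=80, FP=5+12+7+18=42 → 80/122 = 0.6557
Lowest is class 'B' with precision = 0.469.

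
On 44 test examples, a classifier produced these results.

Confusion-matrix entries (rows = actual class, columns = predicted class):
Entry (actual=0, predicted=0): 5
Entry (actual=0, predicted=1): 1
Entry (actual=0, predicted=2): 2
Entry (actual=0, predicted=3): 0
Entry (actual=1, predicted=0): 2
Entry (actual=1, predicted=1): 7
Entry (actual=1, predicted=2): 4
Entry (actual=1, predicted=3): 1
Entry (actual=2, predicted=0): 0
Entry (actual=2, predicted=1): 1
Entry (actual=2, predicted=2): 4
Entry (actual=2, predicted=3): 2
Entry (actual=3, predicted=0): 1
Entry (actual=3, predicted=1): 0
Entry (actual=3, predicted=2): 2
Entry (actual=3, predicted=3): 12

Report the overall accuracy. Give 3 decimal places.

Accuracy = trace / total = (5+7+4+12=28) / 44 = 28/44 = 0.636

0.636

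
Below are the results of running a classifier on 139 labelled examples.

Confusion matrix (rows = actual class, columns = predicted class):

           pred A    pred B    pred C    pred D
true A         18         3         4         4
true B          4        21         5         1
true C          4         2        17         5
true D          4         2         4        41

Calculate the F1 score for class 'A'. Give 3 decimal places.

0.610

One-vs-rest for 'A': TP = diagonal; FP = other classes predicted 'A'; FN = 'A' predicted as other.
F1 score = 2·TP/(2·TP+FP+FN).
A: TP=18, FP=4+4+4=12, FN=3+4+4=11 → 36/59 = 0.6102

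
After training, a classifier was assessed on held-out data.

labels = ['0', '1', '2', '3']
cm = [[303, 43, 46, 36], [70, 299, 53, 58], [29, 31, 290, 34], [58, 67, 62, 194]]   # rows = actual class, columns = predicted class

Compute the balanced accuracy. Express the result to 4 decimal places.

0.6488

Balanced accuracy = mean of per-class recall.
  0: recall = 303/428 = 0.70794
  1: recall = 299/480 = 0.62292
  2: recall = 290/384 = 0.75521
  3: recall = 194/381 = 0.50919
Mean = (0.70794 + 0.62292 + 0.75521 + 0.50919) / 4 = 0.6488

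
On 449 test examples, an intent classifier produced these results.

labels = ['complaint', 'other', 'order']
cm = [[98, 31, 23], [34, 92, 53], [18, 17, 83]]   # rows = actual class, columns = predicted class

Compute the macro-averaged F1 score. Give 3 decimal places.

0.608

Per-class F1 score (2·TP/(2·TP+FP+FN)):
  complaint: TP=98, FP=34+18=52, FN=31+23=54 → 196/302 = 0.6490
  other: TP=92, FP=31+17=48, FN=34+53=87 → 184/319 = 0.5768
  order: TP=83, FP=23+53=76, FN=18+17=35 → 166/277 = 0.5993
Macro-F1 score = mean = (0.6490 + 0.5768 + 0.5993) / 3 = 0.608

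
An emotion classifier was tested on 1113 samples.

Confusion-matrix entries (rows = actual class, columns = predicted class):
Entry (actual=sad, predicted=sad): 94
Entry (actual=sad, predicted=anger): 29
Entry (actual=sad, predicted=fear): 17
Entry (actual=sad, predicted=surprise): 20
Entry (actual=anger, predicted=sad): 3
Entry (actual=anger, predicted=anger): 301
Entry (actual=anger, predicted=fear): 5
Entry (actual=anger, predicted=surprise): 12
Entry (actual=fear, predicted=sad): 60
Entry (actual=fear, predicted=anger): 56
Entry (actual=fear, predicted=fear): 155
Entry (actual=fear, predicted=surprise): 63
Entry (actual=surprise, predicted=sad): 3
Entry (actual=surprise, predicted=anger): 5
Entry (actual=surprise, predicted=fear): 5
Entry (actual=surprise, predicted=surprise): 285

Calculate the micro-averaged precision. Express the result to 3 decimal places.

Micro-averaging pools counts across classes: ΣTP=835, ΣFP=278, ΣFN=278.
Micro-precision = TP/(TP+FP) on pooled counts = 0.750 (equals overall accuracy in single-label multiclass).

0.750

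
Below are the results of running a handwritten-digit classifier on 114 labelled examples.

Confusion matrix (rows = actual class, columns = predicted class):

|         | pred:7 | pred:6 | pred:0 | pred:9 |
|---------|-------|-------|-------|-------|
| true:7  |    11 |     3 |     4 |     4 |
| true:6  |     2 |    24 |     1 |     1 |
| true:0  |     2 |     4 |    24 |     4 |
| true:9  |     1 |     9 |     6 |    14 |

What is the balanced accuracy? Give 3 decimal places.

Balanced accuracy = mean of per-class recall.
  7: recall = 11/22 = 0.5000
  6: recall = 24/28 = 0.8571
  0: recall = 24/34 = 0.7059
  9: recall = 14/30 = 0.4667
Mean = (0.5000 + 0.8571 + 0.7059 + 0.4667) / 4 = 0.632

0.632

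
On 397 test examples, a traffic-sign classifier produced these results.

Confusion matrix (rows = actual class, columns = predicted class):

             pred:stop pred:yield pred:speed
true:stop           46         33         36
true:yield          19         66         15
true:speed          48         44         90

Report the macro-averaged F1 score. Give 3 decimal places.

Per-class F1 score (2·TP/(2·TP+FP+FN)):
  stop: TP=46, FP=19+48=67, FN=33+36=69 → 92/228 = 0.4035
  yield: TP=66, FP=33+44=77, FN=19+15=34 → 132/243 = 0.5432
  speed: TP=90, FP=36+15=51, FN=48+44=92 → 180/323 = 0.5573
Macro-F1 score = mean = (0.4035 + 0.5432 + 0.5573) / 3 = 0.501

0.501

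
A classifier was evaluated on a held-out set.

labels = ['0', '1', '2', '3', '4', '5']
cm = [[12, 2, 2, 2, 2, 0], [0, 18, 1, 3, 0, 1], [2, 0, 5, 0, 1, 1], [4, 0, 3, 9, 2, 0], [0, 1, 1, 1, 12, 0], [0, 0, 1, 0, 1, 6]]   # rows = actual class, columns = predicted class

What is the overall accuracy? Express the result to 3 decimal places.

0.667

Accuracy = trace / total = (12+18+5+9+12+6=62) / 93 = 62/93 = 0.667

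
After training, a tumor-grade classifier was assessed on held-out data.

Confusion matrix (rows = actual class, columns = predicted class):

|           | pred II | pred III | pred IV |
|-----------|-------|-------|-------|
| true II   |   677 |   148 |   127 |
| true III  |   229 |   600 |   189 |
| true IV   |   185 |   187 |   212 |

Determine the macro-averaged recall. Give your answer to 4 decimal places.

0.5545

Per-class recall (TP/(TP+FN)):
  II: TP=677, FN=148+127=275 → 677/952 = 0.71113
  III: TP=600, FN=229+189=418 → 600/1018 = 0.58939
  IV: TP=212, FN=185+187=372 → 212/584 = 0.36301
Macro-recall = mean = (0.71113 + 0.58939 + 0.36301) / 3 = 0.5545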